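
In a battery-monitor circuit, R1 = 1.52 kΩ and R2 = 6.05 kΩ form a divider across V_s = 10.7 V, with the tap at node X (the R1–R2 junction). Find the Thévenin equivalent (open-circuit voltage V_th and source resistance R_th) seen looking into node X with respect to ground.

V_th ≈ 8.55 V, R_th ≈ 1.21 kΩ

V_th is the unloaded tap voltage: V_s · R2/(R1+R2) = 10.7 × 0.7992 = 8.552 V.
Zeroing V_s shorts the top of R1 to ground, so R_th = R1 ‖ R2 = 1.215 kΩ.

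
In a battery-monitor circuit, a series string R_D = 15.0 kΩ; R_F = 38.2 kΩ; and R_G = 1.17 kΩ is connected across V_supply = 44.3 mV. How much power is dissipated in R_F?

P ≈ 25.4 nW

The common current is I = 44.3/54.37 = 0.8148 µA.
P(R_F) = I²·R_F = (0.8148)² × 38.2 = 25.36 nW.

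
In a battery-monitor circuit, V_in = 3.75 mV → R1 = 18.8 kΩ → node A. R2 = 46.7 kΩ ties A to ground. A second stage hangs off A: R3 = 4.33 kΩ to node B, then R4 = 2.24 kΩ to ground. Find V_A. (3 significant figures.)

The second stage (R3 + R4 = 6.570 kΩ) loads node A in parallel with R2.
R2 ‖ (R3+R4) = 5.760 kΩ.
So V_A = 3.75 × 0.2345 = 0.8794 mV.

V_A ≈ 0.879 mV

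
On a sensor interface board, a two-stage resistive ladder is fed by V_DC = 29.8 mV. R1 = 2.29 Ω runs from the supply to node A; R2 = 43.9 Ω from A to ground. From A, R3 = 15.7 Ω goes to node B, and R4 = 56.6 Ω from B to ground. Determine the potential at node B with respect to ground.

V_B ≈ 21.5 mV

Looking into the second stage from A: R3 + R4 = 72.30 Ω appears in parallel with R2.
Effective lower resistance at A: R2 ‖ 72.30 = 27.31 Ω.
First divider: V_A = V_DC · 27.31/(2.29 + 27.31) = 27.49 mV.
Then the unloaded second divider: V_B = V_A × R4/(R3+R4) = 27.49 × 0.7828 = 21.52 mV.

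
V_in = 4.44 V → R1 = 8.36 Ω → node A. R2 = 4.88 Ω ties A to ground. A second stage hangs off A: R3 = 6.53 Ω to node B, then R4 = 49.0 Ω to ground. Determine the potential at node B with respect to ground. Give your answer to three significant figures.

The second stage (R3 + R4 = 55.53 Ω) loads node A in parallel with R2.
Effective lower resistance at A: R2 ‖ 55.53 = 4.486 Ω.
V_A = 4.44 × 4.486/(8.36 + 4.486) = 1.550 V.
Stage 2 is unloaded, so V_B = V_A · R4/(R3+R4) = 1.550 × 49.0/55.53 = 1.368 V.

V_B ≈ 1.37 V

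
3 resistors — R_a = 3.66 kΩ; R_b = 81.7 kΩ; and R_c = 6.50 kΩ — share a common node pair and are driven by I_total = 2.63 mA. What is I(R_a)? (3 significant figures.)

I ≈ 1.64 mA

Conductances: ΣG = 1/3.66 + 1/81.7 + 1/6.50 = 0.4393 (1/kΩ).
By the current-divider rule, I = I_total · G_k/ΣG = 2.63 × 0.6219 = 1.636 mA.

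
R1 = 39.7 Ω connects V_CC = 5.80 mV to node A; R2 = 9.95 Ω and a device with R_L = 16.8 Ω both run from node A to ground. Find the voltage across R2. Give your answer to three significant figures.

V_out ≈ 0.789 mV

The load sits in parallel with R2, giving an effective lower resistance R2' = R2·R_L/(R2+R_L) = 6.249 Ω.
Voltage divider with the loaded lower leg: V_out = 5.80 × 6.249/(39.7 + 6.249) = 5.80 × 0.1360 = 0.7888 mV.
(Unloaded it would be 1.16 mV; the load pulls it down.)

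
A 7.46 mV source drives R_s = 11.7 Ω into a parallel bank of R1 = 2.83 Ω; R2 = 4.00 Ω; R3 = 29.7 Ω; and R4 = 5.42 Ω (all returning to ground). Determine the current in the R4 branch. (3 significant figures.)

I ≈ 0.130 mA

Equivalent of the parallel group: R_p = 1.217 Ω.
Node voltage V_A = V_DC · R_p/(R_s + R_p) = 7.46 × 0.09423 = 0.7030 mV.
I(R4) = V_A / R4 = 0.7030/5.42 = 0.1297 mA.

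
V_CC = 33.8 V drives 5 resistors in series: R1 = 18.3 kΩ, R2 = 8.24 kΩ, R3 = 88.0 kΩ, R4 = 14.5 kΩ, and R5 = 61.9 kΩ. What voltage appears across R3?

V ≈ 15.6 V

Series total: ΣR = 18.3 + 8.24 + 88.0 + 14.5 + 61.9 = 190.9 kΩ.
V = V_CC · R/ΣR = 33.8 × 0.4609 = 15.58 V.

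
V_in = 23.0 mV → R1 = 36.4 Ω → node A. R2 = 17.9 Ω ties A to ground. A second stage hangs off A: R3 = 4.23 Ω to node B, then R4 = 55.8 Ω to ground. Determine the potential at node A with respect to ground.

Looking into the second stage from A: R3 + R4 = 60.03 Ω appears in parallel with R2.
Effective lower resistance at A: R2 ‖ 60.03 = 13.79 Ω.
First divider: V_A = V_in · 13.79/(36.4 + 13.79) = 6.319 mV.

V_A ≈ 6.32 mV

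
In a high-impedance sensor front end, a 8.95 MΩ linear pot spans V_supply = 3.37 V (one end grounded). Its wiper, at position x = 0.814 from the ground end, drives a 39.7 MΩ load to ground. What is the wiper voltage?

The pot divides into 1.665 MΩ above the wiper and 7.285 MΩ below.
R_L loads the lower segment: effective lower R = 6.156 MΩ.
V_out = 3.37 × 6.156/(1.665 + 6.156) = 2.653 V.

V_out ≈ 2.65 V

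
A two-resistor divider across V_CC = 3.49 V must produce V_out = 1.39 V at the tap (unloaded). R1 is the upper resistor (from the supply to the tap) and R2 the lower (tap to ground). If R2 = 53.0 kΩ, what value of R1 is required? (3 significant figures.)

R1 ≈ 80.1 kΩ

The divider ratio is R2/(R1+R2) = 1.39/3.49 = 0.3983.
So R1 = R2 · (V_CC/V_out − 1) = 53.0 × (3.49/1.39 − 1) = 53.0 × 1.511 = 80.07 kΩ.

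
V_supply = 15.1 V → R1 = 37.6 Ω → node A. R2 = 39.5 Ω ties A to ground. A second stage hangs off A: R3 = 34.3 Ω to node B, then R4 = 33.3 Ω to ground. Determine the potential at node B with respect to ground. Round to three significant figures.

The second stage (R3 + R4 = 67.60 Ω) loads node A in parallel with R2.
R2 ‖ (R3+R4) = 24.93 Ω.
First divider: V_A = V_supply · 24.93/(37.6 + 24.93) = 6.020 V.
Stage 2 is unloaded, so V_B = V_A · R4/(R3+R4) = 6.020 × 33.3/67.60 = 2.966 V.

V_B ≈ 2.97 V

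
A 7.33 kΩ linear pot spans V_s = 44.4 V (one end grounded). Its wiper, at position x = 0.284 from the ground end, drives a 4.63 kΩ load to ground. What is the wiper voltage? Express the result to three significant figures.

Lower segment x·R_p = 2.082 kΩ; upper segment (1−x)·R_p = 5.248 kΩ.
(x·R_p) ‖ R_L = 1.436 kΩ.
Loaded-divider output: V_out = 44.4 × 0.2148 = 9.539 V.

V_out ≈ 9.54 V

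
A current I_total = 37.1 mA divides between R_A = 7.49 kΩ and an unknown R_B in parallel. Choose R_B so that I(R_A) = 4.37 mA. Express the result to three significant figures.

R_B ≈ 1.00 kΩ

Two-branch current divider: I_A = I_total · R_B/(R_A + R_B).
With f = 0.1178, R_B = R_A · f/(1−f) = 7.49 × 0.1335 = 1.000 kΩ.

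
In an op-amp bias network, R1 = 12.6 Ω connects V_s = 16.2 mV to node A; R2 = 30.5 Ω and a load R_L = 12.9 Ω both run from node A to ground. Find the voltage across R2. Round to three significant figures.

First combine the lower leg with the load: R2 ‖ R_L = 9.066 Ω.
Voltage divider with the loaded lower leg: V_out = 16.2 × 9.066/(12.6 + 9.066) = 16.2 × 0.4184 = 6.779 mV.

V_out ≈ 6.78 mV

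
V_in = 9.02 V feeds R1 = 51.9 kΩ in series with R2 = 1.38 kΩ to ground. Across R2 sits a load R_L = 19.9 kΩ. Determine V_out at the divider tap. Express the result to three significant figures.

V_out ≈ 0.219 V

The load sits in parallel with R2, giving an effective lower resistance R2' = R2·R_L/(R2+R_L) = 1.291 kΩ.
Voltage divider with the loaded lower leg: V_out = 9.02 × 1.291/(51.9 + 1.291) = 9.02 × 0.02426 = 0.2188 V.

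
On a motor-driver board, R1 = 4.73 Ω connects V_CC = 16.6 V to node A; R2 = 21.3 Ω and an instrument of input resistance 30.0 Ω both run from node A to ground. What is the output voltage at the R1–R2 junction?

V_out ≈ 12.0 V

The load sits in parallel with R2, giving an effective lower resistance R2' = R2·R_L/(R2+R_L) = 12.46 Ω.
Voltage divider with the loaded lower leg: V_out = 16.6 × 12.46/(4.73 + 12.46) = 16.6 × 0.7248 = 12.03 V.
(Unloaded it would be 13.6 V; the load pulls it down.)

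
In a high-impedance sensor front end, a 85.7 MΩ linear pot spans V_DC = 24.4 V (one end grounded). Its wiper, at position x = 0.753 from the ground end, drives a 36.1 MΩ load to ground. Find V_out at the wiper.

Lower segment x·R_p = 64.53 MΩ; upper segment (1−x)·R_p = 21.17 MΩ.
Lower segment in parallel with the load: 64.53 ‖ 36.1 = 23.15 MΩ.
V_out = 24.4 × 23.15/(21.17 + 23.15) = 12.75 V.

V_out ≈ 12.7 V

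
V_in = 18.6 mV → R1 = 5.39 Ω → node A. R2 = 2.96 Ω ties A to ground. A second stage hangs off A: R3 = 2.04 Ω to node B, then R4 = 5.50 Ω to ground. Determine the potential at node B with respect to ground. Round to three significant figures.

V_B ≈ 3.84 mV

Node A sees R2 in parallel with the series input of stage 2, R3 + R4 = 7.540 Ω.
Effective lower resistance at A: R2 ‖ 7.540 = 2.126 Ω.
V_A = 18.6 × 2.126/(5.39 + 2.126) = 5.260 mV.
Stage 2 is unloaded, so V_B = V_A · R4/(R3+R4) = 5.260 × 5.50/7.540 = 3.837 mV.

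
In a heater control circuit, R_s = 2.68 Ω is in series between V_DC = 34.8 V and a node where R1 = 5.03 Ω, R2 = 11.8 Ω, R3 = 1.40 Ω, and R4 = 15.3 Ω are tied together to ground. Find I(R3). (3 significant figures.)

I ≈ 6.46 A

Parallel bank: R_p = 1/(1/5.03 + 1/11.8 + 1/1.40 + 1/15.3) = 0.9406 Ω.
V_A by voltage divider: V_A = 34.8 × 0.9406/(2.68 + 0.9406) = 9.040 V.
I(R3) = V_A / R3 = 9.040/1.40 = 6.457 A.
(Equivalently: I_total = 9.612 A, then current-divider fraction G_k/ΣG = 0.6718.)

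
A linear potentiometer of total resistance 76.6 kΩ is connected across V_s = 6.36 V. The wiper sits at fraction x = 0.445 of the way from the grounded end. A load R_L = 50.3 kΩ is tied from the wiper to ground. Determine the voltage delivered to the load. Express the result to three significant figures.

Split the track: R_lower = x·R_p = 34.09 kΩ, R_upper = (1−x)·R_p = 42.51 kΩ.
Lower segment in parallel with the load: 34.09 ‖ 50.3 = 20.32 kΩ.
Loaded-divider output: V_out = 6.36 × 0.3234 = 2.057 V.

V_out ≈ 2.06 V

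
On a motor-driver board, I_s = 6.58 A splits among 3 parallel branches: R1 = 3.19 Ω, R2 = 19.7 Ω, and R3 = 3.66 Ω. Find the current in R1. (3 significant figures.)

I ≈ 3.24 A

Total conductance ΣG = 1/3.19 + 1/19.7 + 1/3.66 = 0.6375 (units of 1/Ω).
R1 takes the fraction G_k/ΣG = 0.3135/0.6375 = 0.4918, so I = 6.58 × 0.4918 = 3.236 A.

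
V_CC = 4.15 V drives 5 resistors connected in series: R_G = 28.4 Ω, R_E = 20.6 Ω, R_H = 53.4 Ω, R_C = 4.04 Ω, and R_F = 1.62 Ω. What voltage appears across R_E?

V ≈ 0.791 V

ΣR = 28.4 + 20.6 + 53.4 + 4.04 + 1.62 = 108.1 Ω.
By the voltage-divider rule, V = 4.15 × 20.60/108.1 = 0.7911 V.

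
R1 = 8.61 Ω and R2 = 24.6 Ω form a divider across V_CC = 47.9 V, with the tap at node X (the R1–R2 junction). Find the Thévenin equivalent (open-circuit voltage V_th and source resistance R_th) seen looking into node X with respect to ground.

V_th is the unloaded tap voltage: V_CC · R2/(R1+R2) = 47.9 × 0.7407 = 35.48 V.
Looking into X with the source shorted: R_th = R1·R2/(R1+R2) = 8.610 × 24.6/33.21 = 6.378 Ω.

V_th ≈ 35.5 V, R_th ≈ 6.38 Ω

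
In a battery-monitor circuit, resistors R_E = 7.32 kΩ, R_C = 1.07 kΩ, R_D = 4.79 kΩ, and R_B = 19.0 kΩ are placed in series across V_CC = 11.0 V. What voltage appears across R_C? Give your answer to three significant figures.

Series total: ΣR = 7.32 + 1.07 + 4.79 + 19.0 = 32.18 kΩ.
Voltage divider: V = V_CC · (1.070 / 32.18) = 11.0 × 0.03325 = 0.3658 V.

V ≈ 0.366 V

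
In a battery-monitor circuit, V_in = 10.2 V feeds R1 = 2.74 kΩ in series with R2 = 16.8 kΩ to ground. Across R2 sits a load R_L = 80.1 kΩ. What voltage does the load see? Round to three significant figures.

V_out ≈ 8.52 V

R2 ‖ R_L = (16.8 × 80.1)/(16.8 + 80.1) = 13.89 kΩ.
Then V_out = V_in · R2'/(R1 + R2') = 10.2 × 13.89/16.63 = 8.519 V.
(Unloaded it would be 8.77 V; the load pulls it down.)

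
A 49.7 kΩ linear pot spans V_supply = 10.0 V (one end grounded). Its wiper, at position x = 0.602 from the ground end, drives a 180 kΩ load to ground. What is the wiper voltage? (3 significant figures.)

V_out ≈ 5.65 V

Split the track: R_lower = x·R_p = 29.92 kΩ, R_upper = (1−x)·R_p = 19.78 kΩ.
R_L loads the lower segment: effective lower R = 25.66 kΩ.
Then V_out = V_supply · 25.66/(19.78 + 25.66) = 5.646 V.
(Unloaded: V_out = x·V_supply = 6.02 V.)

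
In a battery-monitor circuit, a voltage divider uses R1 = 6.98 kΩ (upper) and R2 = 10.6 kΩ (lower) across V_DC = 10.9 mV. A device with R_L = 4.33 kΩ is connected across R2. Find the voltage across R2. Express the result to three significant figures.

V_out ≈ 3.33 mV

First combine the lower leg with the load: R2 ‖ R_L = 3.074 kΩ.
Then V_out = V_DC · R2'/(R1 + R2') = 10.9 × 3.074/10.05 = 3.333 mV.
(Unloaded it would be 6.57 mV; the load pulls it down.)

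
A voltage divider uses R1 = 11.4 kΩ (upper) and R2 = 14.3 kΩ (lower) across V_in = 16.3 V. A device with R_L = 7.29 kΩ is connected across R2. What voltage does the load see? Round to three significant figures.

V_out ≈ 4.85 V

The load sits in parallel with R2, giving an effective lower resistance R2' = R2·R_L/(R2+R_L) = 4.828 kΩ.
Now apply the divider: V_out = 16.3 × 0.2975 = 4.850 V.
(Unloaded it would be 9.07 V; the load pulls it down.)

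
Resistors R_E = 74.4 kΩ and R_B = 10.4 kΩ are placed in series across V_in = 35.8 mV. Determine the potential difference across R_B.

V ≈ 4.39 mV

Series total: ΣR = 74.4 + 10.4 = 84.80 kΩ.
V = V_in · R/ΣR = 35.8 × 0.1226 = 4.391 mV.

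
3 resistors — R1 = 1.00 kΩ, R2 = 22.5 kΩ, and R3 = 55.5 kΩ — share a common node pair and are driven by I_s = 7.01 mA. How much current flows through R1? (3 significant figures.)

I ≈ 6.60 mA

Conductances: ΣG = 1/1.00 + 1/22.5 + 1/55.5 = 1.062 (1/kΩ).
By the current-divider rule, I = I_s · G_k/ΣG = 7.01 × 0.9412 = 6.598 mA.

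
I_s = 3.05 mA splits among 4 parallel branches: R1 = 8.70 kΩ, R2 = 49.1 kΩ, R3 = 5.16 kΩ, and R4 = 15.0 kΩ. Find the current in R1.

Total conductance ΣG = 1/8.70 + 1/49.1 + 1/5.16 + 1/15.0 = 0.3958 (units of 1/kΩ).
Current divider: I(R1) = I_s · G_k/ΣG = 3.05 × (0.1149/0.3958) = 3.05 × 0.2904 = 0.8858 mA.

I ≈ 0.886 mA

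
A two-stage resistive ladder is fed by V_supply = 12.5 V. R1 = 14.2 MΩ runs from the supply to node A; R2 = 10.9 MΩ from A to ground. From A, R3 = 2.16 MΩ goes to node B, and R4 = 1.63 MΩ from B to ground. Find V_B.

Node A sees R2 in parallel with the series input of stage 2, R3 + R4 = 3.790 MΩ.
R2 ‖ (R3+R4) = 2.812 MΩ.
V_A = 12.5 × 2.812/(14.2 + 2.812) = 2.066 V.
Stage 2 is unloaded, so V_B = V_A · R4/(R3+R4) = 2.066 × 1.63/3.790 = 0.8887 V.

V_B ≈ 0.889 V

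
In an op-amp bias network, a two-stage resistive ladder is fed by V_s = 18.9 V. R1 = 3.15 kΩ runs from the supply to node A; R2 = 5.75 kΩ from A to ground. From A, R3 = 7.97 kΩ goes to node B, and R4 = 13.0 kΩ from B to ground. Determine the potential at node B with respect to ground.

Looking into the second stage from A: R3 + R4 = 20.97 kΩ appears in parallel with R2.
R2 ‖ (R3+R4) = 4.513 kΩ.
First divider: V_A = V_s · 4.513/(3.15 + 4.513) = 11.13 V.
V_B = V_A × 0.6199 = 6.900 V.

V_B ≈ 6.90 V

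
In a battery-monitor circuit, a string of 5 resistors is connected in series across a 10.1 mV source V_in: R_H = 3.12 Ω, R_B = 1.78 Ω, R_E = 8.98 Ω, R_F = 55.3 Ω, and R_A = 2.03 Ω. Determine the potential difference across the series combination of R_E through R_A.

V ≈ 9.41 mV

Total series resistance ΣR = 3.12 + 1.78 + 8.98 + 55.3 + 2.03 = 71.21 Ω.
R_{R_E..R_A} = 8.98 + 55.3 + 2.03 = 66.31 Ω.
Voltage divider: V = V_in · (66.31 / 71.21) = 10.1 × 0.9312 = 9.405 mV.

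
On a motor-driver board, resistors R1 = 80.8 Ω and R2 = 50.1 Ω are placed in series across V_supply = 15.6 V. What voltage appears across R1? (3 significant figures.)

V ≈ 9.63 V

Total series resistance ΣR = 80.8 + 50.1 = 130.9 Ω.
V = V_supply · R/ΣR = 15.6 × 0.6173 = 9.629 V.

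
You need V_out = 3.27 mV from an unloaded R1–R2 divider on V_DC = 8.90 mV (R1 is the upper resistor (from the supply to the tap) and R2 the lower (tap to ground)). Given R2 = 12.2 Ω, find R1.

V_out/V_DC = R2/(R1+R2) = 0.3674.
R1 = R2·(1/k − 1) = 12.2 × 1.722 = 21.00 Ω.

R1 ≈ 21.0 Ω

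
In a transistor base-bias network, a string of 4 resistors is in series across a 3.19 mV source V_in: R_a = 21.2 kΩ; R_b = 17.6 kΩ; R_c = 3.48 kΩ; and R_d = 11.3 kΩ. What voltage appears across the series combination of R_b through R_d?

V ≈ 1.93 mV

Series total: ΣR = 21.2 + 17.6 + 3.48 + 11.3 = 53.58 kΩ.
R_{R_b..R_d} = 17.6 + 3.48 + 11.3 = 32.38 kΩ.
V = V_in · R/ΣR = 3.19 × 0.6043 = 1.928 mV.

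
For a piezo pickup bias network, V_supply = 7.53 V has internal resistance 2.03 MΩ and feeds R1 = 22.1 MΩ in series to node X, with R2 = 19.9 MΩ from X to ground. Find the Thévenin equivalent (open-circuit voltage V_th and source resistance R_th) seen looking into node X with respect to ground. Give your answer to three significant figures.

V_th ≈ 3.40 V, R_th ≈ 10.9 MΩ

R1' = 2.03 + 22.1 = 24.13 MΩ (source resistance + R1).
V_th is the unloaded tap voltage: V_supply · R2/(R1'+R2) = 7.53 × 0.4520 = 3.403 V.
Zeroing V_supply shorts the top of R1' to ground, so R_th = R1' ‖ R2 = 10.91 MΩ.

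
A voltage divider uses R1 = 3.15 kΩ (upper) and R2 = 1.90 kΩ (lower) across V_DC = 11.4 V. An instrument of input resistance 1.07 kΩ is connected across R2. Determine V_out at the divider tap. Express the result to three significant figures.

R2 ‖ R_L = (1.90 × 1.07)/(1.90 + 1.07) = 0.6845 kΩ.
Then V_out = V_DC · R2'/(R1 + R2') = 11.4 × 0.6845/3.835 = 2.035 V.

V_out ≈ 2.04 V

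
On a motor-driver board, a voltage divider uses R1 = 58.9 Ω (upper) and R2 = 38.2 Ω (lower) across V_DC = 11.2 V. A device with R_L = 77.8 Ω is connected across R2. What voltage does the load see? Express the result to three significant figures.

First combine the lower leg with the load: R2 ‖ R_L = 25.62 Ω.
Voltage divider with the loaded lower leg: V_out = 11.2 × 25.62/(58.9 + 25.62) = 11.2 × 0.3031 = 3.395 V.

V_out ≈ 3.40 V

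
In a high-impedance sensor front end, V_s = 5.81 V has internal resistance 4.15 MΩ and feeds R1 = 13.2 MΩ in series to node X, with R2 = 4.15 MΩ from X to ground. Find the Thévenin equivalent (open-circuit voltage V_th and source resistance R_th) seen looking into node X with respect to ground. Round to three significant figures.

V_th ≈ 1.12 V, R_th ≈ 3.35 MΩ

R1' = 4.15 + 13.2 = 17.35 MΩ (source resistance + R1).
With X open, the divider is unloaded: V_th = 5.81 × 4.15/21.50 = 1.121 V.
Zeroing V_s shorts the top of R1' to ground, so R_th = R1' ‖ R2 = 3.349 MΩ.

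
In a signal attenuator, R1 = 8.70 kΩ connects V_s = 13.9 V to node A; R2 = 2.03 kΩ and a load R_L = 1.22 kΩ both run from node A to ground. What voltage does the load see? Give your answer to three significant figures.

V_out ≈ 1.12 V

The load sits in parallel with R2, giving an effective lower resistance R2' = R2·R_L/(R2+R_L) = 0.7620 kΩ.
Voltage divider with the loaded lower leg: V_out = 13.9 × 0.7620/(8.70 + 0.7620) = 13.9 × 0.08054 = 1.119 V.
(Unloaded it would be 2.63 V; the load pulls it down.)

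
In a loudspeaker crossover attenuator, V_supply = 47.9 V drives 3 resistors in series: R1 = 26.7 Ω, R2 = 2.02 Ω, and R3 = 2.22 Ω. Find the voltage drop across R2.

Total series resistance ΣR = 26.7 + 2.02 + 2.22 = 30.94 Ω.
By the voltage-divider rule, V = 47.9 × 2.020/30.94 = 3.127 V.

V ≈ 3.13 V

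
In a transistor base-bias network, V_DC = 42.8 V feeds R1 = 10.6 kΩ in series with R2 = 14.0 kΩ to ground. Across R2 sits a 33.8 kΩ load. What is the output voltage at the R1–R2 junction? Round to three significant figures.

The load sits in parallel with R2, giving an effective lower resistance R2' = R2·R_L/(R2+R_L) = 9.900 kΩ.
Then V_out = V_DC · R2'/(R1 + R2') = 42.8 × 9.900/20.50 = 20.67 V.

V_out ≈ 20.7 V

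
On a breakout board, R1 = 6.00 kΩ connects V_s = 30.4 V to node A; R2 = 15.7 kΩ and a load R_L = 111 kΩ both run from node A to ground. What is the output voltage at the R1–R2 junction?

V_out ≈ 21.2 V

First combine the lower leg with the load: R2 ‖ R_L = 13.75 kΩ.
Then V_out = V_s · R2'/(R1 + R2') = 30.4 × 13.75/19.75 = 21.17 V.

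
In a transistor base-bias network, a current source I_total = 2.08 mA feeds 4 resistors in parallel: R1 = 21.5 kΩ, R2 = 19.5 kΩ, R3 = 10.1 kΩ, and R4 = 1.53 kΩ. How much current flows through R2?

Total conductance ΣG = 1/21.5 + 1/19.5 + 1/10.1 + 1/1.53 = 0.8504 (units of 1/kΩ).
R2 takes the fraction G_k/ΣG = 0.05128/0.8504 = 0.06030, so I = 2.08 × 0.06030 = 0.1254 mA.

I ≈ 0.125 mA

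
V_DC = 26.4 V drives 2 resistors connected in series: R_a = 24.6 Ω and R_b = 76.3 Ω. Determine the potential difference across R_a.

V ≈ 6.44 V

Total series resistance ΣR = 24.6 + 76.3 = 100.9 Ω.
Voltage divider: V = V_DC · (24.60 / 100.9) = 26.4 × 0.2438 = 6.436 V.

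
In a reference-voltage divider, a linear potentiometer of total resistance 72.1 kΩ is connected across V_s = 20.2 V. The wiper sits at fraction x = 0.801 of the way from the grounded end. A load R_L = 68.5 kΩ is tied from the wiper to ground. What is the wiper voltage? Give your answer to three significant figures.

Split the track: R_lower = x·R_p = 57.75 kΩ, R_upper = (1−x)·R_p = 14.35 kΩ.
R_L loads the lower segment: effective lower R = 31.33 kΩ.
V_out = 20.2 × 31.33/(14.35 + 31.33) = 13.86 V.

V_out ≈ 13.9 V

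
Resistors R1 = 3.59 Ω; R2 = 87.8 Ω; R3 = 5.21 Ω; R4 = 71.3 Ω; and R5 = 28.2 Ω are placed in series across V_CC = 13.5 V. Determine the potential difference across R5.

V ≈ 1.94 V

ΣR = 3.59 + 87.8 + 5.21 + 71.3 + 28.2 = 196.1 Ω.
Voltage divider: V = V_CC · (28.20 / 196.1) = 13.5 × 0.1438 = 1.941 V.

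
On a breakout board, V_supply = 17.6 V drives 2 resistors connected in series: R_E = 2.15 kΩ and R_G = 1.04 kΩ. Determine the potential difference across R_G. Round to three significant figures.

Total series resistance ΣR = 2.15 + 1.04 = 3.190 kΩ.
Voltage divider: V = V_supply · (1.040 / 3.190) = 17.6 × 0.3260 = 5.738 V.

V ≈ 5.74 V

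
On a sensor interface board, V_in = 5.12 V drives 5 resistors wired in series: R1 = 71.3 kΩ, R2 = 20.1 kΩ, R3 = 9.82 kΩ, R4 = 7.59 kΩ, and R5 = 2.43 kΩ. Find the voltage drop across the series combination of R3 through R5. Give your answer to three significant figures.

V ≈ 0.913 V

ΣR = 71.3 + 20.1 + 9.82 + 7.59 + 2.43 = 111.2 kΩ.
R_{R3..R5} = 9.82 + 7.59 + 2.43 = 19.84 kΩ.
By the voltage-divider rule, V = 5.12 × 19.84/111.2 = 0.9132 V.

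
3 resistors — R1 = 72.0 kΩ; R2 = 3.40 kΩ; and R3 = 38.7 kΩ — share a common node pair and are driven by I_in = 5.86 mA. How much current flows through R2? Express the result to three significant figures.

ΣG = 1/72.0 + 1/3.40 + 1/38.7 = 0.3338.
Current divider: I(R2) = I_in · G_k/ΣG = 5.86 × (0.2941/0.3338) = 5.86 × 0.8810 = 5.163 mA.

I ≈ 5.16 mA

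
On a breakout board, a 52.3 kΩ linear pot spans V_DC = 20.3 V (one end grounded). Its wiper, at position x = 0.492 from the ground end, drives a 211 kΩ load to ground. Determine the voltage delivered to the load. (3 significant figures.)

V_out ≈ 9.40 V

Split the track: R_lower = x·R_p = 25.73 kΩ, R_upper = (1−x)·R_p = 26.57 kΩ.
(x·R_p) ‖ R_L = 22.93 kΩ.
Then V_out = V_DC · 22.93/(26.57 + 22.93) = 9.405 V.
(Unloaded: V_out = x·V_DC = 9.99 V.)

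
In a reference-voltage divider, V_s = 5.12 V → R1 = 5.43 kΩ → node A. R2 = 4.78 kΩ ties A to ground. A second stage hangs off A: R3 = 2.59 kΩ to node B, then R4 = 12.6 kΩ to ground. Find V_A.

V_A ≈ 2.05 V

Looking into the second stage from A: R3 + R4 = 15.19 kΩ appears in parallel with R2.
R2 ‖ (R3+R4) = 3.636 kΩ.
V_A = 5.12 × 3.636/(5.43 + 3.636) = 2.053 V.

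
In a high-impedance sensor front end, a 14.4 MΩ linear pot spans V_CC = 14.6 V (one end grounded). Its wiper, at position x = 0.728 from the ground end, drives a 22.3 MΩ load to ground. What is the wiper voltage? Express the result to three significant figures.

Split the track: R_lower = x·R_p = 10.48 MΩ, R_upper = (1−x)·R_p = 3.917 MΩ.
Lower segment in parallel with the load: 10.48 ‖ 22.3 = 7.131 MΩ.
Then V_out = V_CC · 7.131/(3.917 + 7.131) = 9.424 V.
(Unloaded: V_out = x·V_CC = 10.6 V.)

V_out ≈ 9.42 V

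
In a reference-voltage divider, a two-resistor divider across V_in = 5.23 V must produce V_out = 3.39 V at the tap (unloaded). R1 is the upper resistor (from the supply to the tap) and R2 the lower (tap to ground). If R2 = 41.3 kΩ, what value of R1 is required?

The divider ratio is R2/(R1+R2) = 3.39/5.23 = 0.6482.
R1 = R2·(1/k − 1) = 41.3 × 0.5428 = 22.42 kΩ.

R1 ≈ 22.4 kΩ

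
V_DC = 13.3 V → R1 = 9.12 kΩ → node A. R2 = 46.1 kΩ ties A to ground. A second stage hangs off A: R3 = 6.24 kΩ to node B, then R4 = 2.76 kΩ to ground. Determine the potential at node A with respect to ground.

The second stage (R3 + R4 = 9.000 kΩ) loads node A in parallel with R2.
Effective lower resistance at A: R2 ‖ 9.000 = 7.530 kΩ.
First divider: V_A = V_DC · 7.530/(9.12 + 7.530) = 6.015 V.

V_A ≈ 6.01 V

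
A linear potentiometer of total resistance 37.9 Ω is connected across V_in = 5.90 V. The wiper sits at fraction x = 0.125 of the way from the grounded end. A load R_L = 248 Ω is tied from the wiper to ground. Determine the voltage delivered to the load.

V_out ≈ 0.725 V

Lower segment x·R_p = 4.737 Ω; upper segment (1−x)·R_p = 33.16 Ω.
R_L loads the lower segment: effective lower R = 4.649 Ω.
Loaded-divider output: V_out = 5.90 × 0.1229 = 0.7254 V.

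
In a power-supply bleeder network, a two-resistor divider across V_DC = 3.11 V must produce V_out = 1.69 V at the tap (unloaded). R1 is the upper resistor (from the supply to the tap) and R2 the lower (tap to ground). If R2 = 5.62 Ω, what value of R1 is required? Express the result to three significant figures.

V_out/V_DC = R2/(R1+R2) = 0.5434.
So R1 = R2 · (V_DC/V_out − 1) = 5.62 × (3.11/1.69 − 1) = 5.62 × 0.8402 = 4.722 Ω.

R1 ≈ 4.72 Ω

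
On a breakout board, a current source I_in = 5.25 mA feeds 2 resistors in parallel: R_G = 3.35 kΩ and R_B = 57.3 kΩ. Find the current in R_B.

With just two branches, the current splits inversely with resistance.
I(R_B) = 5.25 × 3.35/(3.35 + 57.3) = 5.25 × 0.05523 = 0.2900 mA.

I ≈ 0.290 mA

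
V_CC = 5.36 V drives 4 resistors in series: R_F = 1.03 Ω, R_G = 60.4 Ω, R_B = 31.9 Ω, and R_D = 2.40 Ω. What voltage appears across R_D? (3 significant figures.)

V ≈ 0.134 V

Total series resistance ΣR = 1.03 + 60.4 + 31.9 + 2.40 = 95.73 Ω.
V = V_CC · R/ΣR = 5.36 × 0.02507 = 0.1344 V.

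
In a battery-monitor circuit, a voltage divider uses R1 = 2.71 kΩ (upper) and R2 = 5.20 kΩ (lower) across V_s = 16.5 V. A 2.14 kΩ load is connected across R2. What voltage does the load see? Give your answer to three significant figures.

V_out ≈ 5.92 V

R2 ‖ R_L = (5.20 × 2.14)/(5.20 + 2.14) = 1.516 kΩ.
Voltage divider with the loaded lower leg: V_out = 16.5 × 1.516/(2.71 + 1.516) = 16.5 × 0.3587 = 5.919 V.
(Unloaded it would be 10.8 V; the load pulls it down.)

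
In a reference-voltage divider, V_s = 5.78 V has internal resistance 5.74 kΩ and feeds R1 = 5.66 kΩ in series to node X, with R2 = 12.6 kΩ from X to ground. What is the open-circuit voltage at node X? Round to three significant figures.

V_th ≈ 3.03 V

R1' = 5.74 + 5.66 = 11.40 kΩ (source resistance + R1).
V_th is the unloaded tap voltage: V_s · R2/(R1'+R2) = 5.78 × 0.5250 = 3.034 V.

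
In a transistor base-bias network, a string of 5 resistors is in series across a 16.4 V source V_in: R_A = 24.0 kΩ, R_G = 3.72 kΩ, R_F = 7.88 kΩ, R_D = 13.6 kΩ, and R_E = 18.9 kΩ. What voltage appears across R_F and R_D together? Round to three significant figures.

ΣR = 24.0 + 3.72 + 7.88 + 13.6 + 18.9 = 68.10 kΩ.
R_{R_F..R_D} = 7.88 + 13.6 = 21.48 kΩ.
Voltage divider: V = V_in · (21.48 / 68.10) = 16.4 × 0.3154 = 5.173 V.

V ≈ 5.17 V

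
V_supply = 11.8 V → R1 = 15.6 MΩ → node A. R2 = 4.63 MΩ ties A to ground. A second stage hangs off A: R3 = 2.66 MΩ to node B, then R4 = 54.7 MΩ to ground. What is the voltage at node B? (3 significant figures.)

V_B ≈ 2.42 V

The second stage (R3 + R4 = 57.36 MΩ) loads node A in parallel with R2.
R2 ‖ (R3+R4) = 4.284 MΩ.
V_A = 11.8 × 4.284/(15.6 + 4.284) = 2.542 V.
Then the unloaded second divider: V_B = V_A × R4/(R3+R4) = 2.542 × 0.9536 = 2.424 V.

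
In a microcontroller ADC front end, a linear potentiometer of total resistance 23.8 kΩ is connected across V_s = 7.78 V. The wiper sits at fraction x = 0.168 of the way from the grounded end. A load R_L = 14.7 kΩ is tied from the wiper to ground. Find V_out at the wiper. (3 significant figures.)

V_out ≈ 1.07 V

The pot divides into 19.80 kΩ above the wiper and 3.998 kΩ below.
R_L loads the lower segment: effective lower R = 3.143 kΩ.
Loaded-divider output: V_out = 7.78 × 0.1370 = 1.066 V.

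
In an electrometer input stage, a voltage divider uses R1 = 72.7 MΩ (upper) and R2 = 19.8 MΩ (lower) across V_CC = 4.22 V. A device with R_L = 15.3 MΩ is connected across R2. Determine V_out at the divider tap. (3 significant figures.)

First combine the lower leg with the load: R2 ‖ R_L = 8.631 MΩ.
Then V_out = V_CC · R2'/(R1 + R2') = 4.22 × 8.631/81.33 = 0.4478 V.

V_out ≈ 0.448 V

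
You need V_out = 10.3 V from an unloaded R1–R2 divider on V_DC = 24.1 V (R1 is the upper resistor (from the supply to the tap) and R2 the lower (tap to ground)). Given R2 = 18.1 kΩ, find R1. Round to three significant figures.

Required fraction k = V_out/V_DC = 0.4274.
So R1 = R2 · (V_DC/V_out − 1) = 18.1 × (24.1/10.3 − 1) = 18.1 × 1.340 = 24.25 kΩ.

R1 ≈ 24.3 kΩ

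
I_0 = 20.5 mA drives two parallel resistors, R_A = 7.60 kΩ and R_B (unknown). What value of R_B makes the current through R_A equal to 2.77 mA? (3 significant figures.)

In a two-way split, I_A/I_0 = R_B/(R_A + R_B).
With f = 0.1351, R_B = R_A · f/(1−f) = 7.60 × 0.1562 = 1.187 kΩ.

R_B ≈ 1.19 kΩ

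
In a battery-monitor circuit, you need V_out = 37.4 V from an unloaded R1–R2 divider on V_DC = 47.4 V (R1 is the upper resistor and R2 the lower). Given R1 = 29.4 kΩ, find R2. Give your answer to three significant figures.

Required fraction k = V_out/V_DC = 0.7890.
Rearranging, R2 = R1·k/(1−k) = 29.4 × 3.740 = 110.0 kΩ.

R2 ≈ 110 kΩ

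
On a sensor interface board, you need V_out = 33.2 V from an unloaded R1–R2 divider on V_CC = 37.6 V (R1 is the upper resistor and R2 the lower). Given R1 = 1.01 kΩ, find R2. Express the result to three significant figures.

R2 ≈ 7.62 kΩ

Required fraction k = V_out/V_CC = 0.8830.
So R2 = R1 · V_out/(V_CC − V_out) = 1.01 × 33.2/(37.6 − 33.2) = 1.01 × 7.545 = 7.621 kΩ.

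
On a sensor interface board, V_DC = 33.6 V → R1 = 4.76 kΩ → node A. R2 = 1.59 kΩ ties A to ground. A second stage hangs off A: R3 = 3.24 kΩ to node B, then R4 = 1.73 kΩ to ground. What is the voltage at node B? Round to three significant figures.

V_B ≈ 2.36 V

Looking into the second stage from A: R3 + R4 = 4.970 kΩ appears in parallel with R2.
R2 ‖ (R3+R4) = 1.205 kΩ.
First divider: V_A = V_DC · 1.205/(4.76 + 1.205) = 6.786 V.
V_B = V_A × 0.3481 = 2.362 V.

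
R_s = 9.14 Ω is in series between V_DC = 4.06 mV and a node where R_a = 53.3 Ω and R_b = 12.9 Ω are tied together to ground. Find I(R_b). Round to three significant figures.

I ≈ 0.167 mA

Equivalent of the parallel group: R_p = 10.39 Ω.
V_A = 4.06 × 10.39/19.53 = 2.160 mV.
Branch current I = V_A/R_b = 2.160/12.9 = 0.1674 mA.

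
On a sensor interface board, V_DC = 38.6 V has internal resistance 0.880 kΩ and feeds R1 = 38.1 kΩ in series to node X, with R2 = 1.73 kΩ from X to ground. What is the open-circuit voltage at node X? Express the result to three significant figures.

V_th ≈ 1.64 V

R1' = 0.880 + 38.1 = 38.98 kΩ (source resistance + R1).
Open-circuit (no load on X): V_th = V_DC · R2/(R1' + R2) = 38.6 × 1.73/(38.98 + 1.73) = 1.640 V.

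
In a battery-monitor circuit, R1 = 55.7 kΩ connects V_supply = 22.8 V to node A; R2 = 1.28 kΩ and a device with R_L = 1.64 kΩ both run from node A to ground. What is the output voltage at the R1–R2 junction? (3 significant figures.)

V_out ≈ 0.291 V

The load sits in parallel with R2, giving an effective lower resistance R2' = R2·R_L/(R2+R_L) = 0.7189 kΩ.
Voltage divider with the loaded lower leg: V_out = 22.8 × 0.7189/(55.7 + 0.7189) = 22.8 × 0.01274 = 0.2905 V.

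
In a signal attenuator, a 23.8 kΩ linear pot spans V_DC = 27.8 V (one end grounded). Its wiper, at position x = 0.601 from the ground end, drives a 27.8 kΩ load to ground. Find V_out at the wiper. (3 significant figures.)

Lower segment x·R_p = 14.30 kΩ; upper segment (1−x)·R_p = 9.496 kΩ.
(x·R_p) ‖ R_L = 9.444 kΩ.
V_out = 27.8 × 9.444/(9.496 + 9.444) = 13.86 V.
(Unloaded: V_out = x·V_DC = 16.7 V.)

V_out ≈ 13.9 V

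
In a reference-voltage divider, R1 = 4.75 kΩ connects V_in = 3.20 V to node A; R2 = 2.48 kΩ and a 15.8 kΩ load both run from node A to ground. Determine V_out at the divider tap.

V_out ≈ 0.995 V

The load sits in parallel with R2, giving an effective lower resistance R2' = R2·R_L/(R2+R_L) = 2.144 kΩ.
Voltage divider with the loaded lower leg: V_out = 3.20 × 2.144/(4.75 + 2.144) = 3.20 × 0.3109 = 0.9950 V.
(Unloaded it would be 1.10 V; the load pulls it down.)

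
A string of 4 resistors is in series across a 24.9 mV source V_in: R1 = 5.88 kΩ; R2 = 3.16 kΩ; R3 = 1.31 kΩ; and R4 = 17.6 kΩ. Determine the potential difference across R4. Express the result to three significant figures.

Total series resistance ΣR = 5.88 + 3.16 + 1.31 + 17.6 = 27.95 kΩ.
By the voltage-divider rule, V = 24.9 × 17.60/27.95 = 15.68 mV.

V ≈ 15.7 mV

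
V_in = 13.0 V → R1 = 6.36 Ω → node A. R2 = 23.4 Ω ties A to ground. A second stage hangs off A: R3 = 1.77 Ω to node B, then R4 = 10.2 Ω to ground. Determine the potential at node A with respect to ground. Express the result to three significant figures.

V_A ≈ 7.21 V

Node A sees R2 in parallel with the series input of stage 2, R3 + R4 = 11.97 Ω.
R2 ‖ (R3+R4) = 7.919 Ω.
So V_A = 13.0 × 0.5546 = 7.210 V.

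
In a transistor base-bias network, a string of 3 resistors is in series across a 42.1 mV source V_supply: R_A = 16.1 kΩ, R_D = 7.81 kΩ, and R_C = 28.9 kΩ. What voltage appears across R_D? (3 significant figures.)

Total series resistance ΣR = 16.1 + 7.81 + 28.9 = 52.81 kΩ.
V = V_supply · R/ΣR = 42.1 × 0.1479 = 6.226 mV.

V ≈ 6.23 mV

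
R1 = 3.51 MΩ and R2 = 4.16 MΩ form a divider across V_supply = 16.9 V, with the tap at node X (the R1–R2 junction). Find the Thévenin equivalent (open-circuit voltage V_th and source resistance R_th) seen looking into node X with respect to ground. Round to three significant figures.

Open-circuit (no load on X): V_th = V_supply · R2/(R1 + R2) = 16.9 × 4.16/(3.510 + 4.16) = 9.166 V.
Zeroing V_supply shorts the top of R1 to ground, so R_th = R1 ‖ R2 = 1.904 MΩ.

V_th ≈ 9.17 V, R_th ≈ 1.90 MΩ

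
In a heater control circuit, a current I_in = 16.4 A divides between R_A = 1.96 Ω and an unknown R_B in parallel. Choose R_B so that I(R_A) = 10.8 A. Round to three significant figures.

The fraction through R_A equals R_B/(R_A+R_B).
10.8/16.4 = R_B/(R_A + R_B) → R_B = R_A · (0.6585)/(1 − 0.6585) = 1.96 × 1.929 = 3.780 Ω.

R_B ≈ 3.78 Ω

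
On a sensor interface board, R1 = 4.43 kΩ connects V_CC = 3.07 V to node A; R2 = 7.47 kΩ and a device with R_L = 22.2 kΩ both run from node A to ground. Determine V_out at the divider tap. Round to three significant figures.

The load sits in parallel with R2, giving an effective lower resistance R2' = R2·R_L/(R2+R_L) = 5.589 kΩ.
Voltage divider with the loaded lower leg: V_out = 3.07 × 5.589/(4.43 + 5.589) = 3.07 × 0.5579 = 1.713 V.

V_out ≈ 1.71 V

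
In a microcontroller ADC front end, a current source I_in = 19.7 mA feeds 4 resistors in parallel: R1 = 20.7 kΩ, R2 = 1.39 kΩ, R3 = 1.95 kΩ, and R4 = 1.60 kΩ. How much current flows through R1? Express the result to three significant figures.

I ≈ 0.499 mA

ΣG = 1/20.7 + 1/1.39 + 1/1.95 + 1/1.60 = 1.906.
R1 takes the fraction G_k/ΣG = 0.04831/1.906 = 0.02535, so I = 19.7 × 0.02535 = 0.4994 mA.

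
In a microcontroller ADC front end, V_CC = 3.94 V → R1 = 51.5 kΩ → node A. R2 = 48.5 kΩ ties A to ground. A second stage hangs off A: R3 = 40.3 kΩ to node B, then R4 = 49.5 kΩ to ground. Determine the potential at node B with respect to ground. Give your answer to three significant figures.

The second stage (R3 + R4 = 89.80 kΩ) loads node A in parallel with R2.
Effective lower resistance at A: R2 ‖ 89.80 = 31.49 kΩ.
V_A = 3.94 × 31.49/(51.5 + 31.49) = 1.495 V.
V_B = V_A × 0.5512 = 0.8241 V.

V_B ≈ 0.824 V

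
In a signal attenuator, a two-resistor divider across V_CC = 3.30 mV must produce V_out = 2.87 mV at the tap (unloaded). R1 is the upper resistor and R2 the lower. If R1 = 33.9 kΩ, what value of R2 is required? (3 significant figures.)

V_out/V_CC = R2/(R1+R2) = 0.8697.
Rearranging, R2 = R1·k/(1−k) = 33.9 × 6.674 = 226.3 kΩ.

R2 ≈ 226 kΩ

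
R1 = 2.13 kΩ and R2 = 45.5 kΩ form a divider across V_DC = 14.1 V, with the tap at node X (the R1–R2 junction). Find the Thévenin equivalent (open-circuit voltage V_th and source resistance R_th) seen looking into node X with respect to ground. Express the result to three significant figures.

V_th is the unloaded tap voltage: V_DC · R2/(R1+R2) = 14.1 × 0.9553 = 13.47 V.
With V_DC suppressed (replaced by a short), R_th = R1 ‖ R2 = (2.130 × 45.5)/(2.130 + 45.5) = 2.035 kΩ.

V_th ≈ 13.5 V, R_th ≈ 2.03 kΩ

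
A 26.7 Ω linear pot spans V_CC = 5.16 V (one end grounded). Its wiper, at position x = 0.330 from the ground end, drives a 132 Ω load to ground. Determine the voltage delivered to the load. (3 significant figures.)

Lower segment x·R_p = 8.811 Ω; upper segment (1−x)·R_p = 17.89 Ω.
Lower segment in parallel with the load: 8.811 ‖ 132 = 8.260 Ω.
Then V_out = V_CC · 8.260/(17.89 + 8.260) = 1.630 V.
(Unloaded: V_out = x·V_CC = 1.70 V.)

V_out ≈ 1.63 V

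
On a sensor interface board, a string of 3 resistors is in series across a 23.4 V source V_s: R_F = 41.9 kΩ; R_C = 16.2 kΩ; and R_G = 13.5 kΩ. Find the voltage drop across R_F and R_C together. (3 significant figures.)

V ≈ 19.0 V

Total series resistance ΣR = 41.9 + 16.2 + 13.5 = 71.60 kΩ.
R_{R_F..R_C} = 41.9 + 16.2 = 58.10 kΩ.
V = V_s · R/ΣR = 23.4 × 0.8115 = 18.99 V.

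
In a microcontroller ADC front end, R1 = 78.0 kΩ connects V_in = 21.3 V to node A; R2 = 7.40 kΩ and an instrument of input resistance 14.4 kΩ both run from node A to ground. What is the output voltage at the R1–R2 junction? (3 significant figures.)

The load sits in parallel with R2, giving an effective lower resistance R2' = R2·R_L/(R2+R_L) = 4.888 kΩ.
Then V_out = V_in · R2'/(R1 + R2') = 21.3 × 4.888/82.89 = 1.256 V.

V_out ≈ 1.26 V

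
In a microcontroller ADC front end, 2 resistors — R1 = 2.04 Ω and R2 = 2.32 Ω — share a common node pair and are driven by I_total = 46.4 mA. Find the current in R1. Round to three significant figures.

With just two branches, the current splits inversely with resistance.
So I = 46.4 × 2.32/4.360 = 24.69 mA.

I ≈ 24.7 mA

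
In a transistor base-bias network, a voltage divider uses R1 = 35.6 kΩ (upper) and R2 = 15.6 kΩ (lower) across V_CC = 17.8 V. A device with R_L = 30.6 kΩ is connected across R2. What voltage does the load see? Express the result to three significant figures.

First combine the lower leg with the load: R2 ‖ R_L = 10.33 kΩ.
Voltage divider with the loaded lower leg: V_out = 17.8 × 10.33/(35.6 + 10.33) = 17.8 × 0.2249 = 4.004 V.

V_out ≈ 4.00 V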